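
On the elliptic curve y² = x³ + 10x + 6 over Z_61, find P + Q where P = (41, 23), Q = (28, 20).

(41, 23) + (28, 20). λ = (20 - 23)/(28 - 41) ≡ 58/48 mod 61. 48⁻¹ ≡ 14 (mod 61), so λ ≡ 19.
  x = λ² - 41 - 28 = 361 - 69 ≡ 48; y = λ·(41 - 48) - 23 ≡ 27. → (48, 27)

(48, 27)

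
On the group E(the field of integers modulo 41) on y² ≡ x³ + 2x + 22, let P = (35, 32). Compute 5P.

Repeated addition: build up to 5P.
2P: tangent at (35, 32): λ = (3·35² + 2)/(2·32) ≡ 28/23. 23⁻¹ ≡ 25 (mod 41), so λ ≡ 28·25 ≡ 3.
  x = λ² - 35 - 35 = 9 - 70 ≡ 21; y = λ·(35 - 21) - 32 ≡ 10. → (21, 10)
3P: (21, 10) + (35, 32). λ = (32 - 10)/(35 - 21) ≡ 22/14 mod 41. 14⁻¹ ≡ 3 (mod 41) since 14·3 = 42 ≡ 1, so λ ≡ 25.
  x = λ² - 21 - 35 = 625 - 56 ≡ 36; y = λ·(21 - 36) - 10 ≡ 25. → (36, 25)
4P: (36, 25) + (35, 32). λ = (32 - 25)/(35 - 36) ≡ 7/40 mod 41. 40⁻¹ ≡ 40 (mod 41), so λ ≡ 34.
  x = λ² - 36 - 35 = 1156 - 71 ≡ 19; y = λ·(36 - 19) - 25 ≡ 20. → (19, 20)
5P: (19, 20) + (35, 32). λ = (32 - 20)/(35 - 19) ≡ 12/16 mod 41. 16⁻¹ ≡ 18 (mod 41), so λ ≡ 11.
  x = λ² - 19 - 35 = 121 - 54 ≡ 26; y = λ·(19 - 26) - 20 ≡ 26. → (26, 26)

(26, 26)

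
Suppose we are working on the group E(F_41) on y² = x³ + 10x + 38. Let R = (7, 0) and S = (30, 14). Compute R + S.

(37, 37)

(7, 0) + (30, 14). λ = (14 - 0)/(30 - 7) ≡ 14/23 mod 41. 23⁻¹ ≡ 25 (mod 41) since 23·25 = 575 ≡ 1, so λ ≡ 22.
  x = λ² - 7 - 30 = 484 - 37 ≡ 37; y = λ·(7 - 37) - 0 ≡ 37. → (37, 37)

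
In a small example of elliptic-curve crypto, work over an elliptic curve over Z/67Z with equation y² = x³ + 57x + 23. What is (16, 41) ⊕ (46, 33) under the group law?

(28, 56)

(16, 41) + (46, 33). λ = (33 - 41)/(46 - 16) ≡ 59/30 mod 67. 30⁻¹ ≡ 38 (mod 67) since 30·38 = 1140 ≡ 1, so λ ≡ 31.
  x = λ² - 16 - 46 = 961 - 62 ≡ 28; y = λ·(16 - 28) - 41 ≡ 56. → (28, 56)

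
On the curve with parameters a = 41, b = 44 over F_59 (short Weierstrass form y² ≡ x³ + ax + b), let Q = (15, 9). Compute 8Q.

Repeated addition: build up to 8Q.
2Q: tangent at (15, 9): λ = (3·15² + 41)/(2·9) ≡ 8/18. 18⁻¹ ≡ 23 (mod 59) since 18·23 = 414 ≡ 1, so λ ≡ 8·23 ≡ 7.
  x = λ² - 15 - 15 = 49 - 30 ≡ 19; y = λ·(15 - 19) - 9 ≡ 22. → (19, 22)
3Q: (19, 22) + (15, 9). λ = (9 - 22)/(15 - 19) ≡ 46/55 mod 59. 55⁻¹ ≡ 44 (mod 59) since 55·44 = 2420 ≡ 1, so λ ≡ 18.
  x = λ² - 19 - 15 = 324 - 34 ≡ 54; y = λ·(19 - 54) - 22 ≡ 56. → (54, 56)
4Q: (54, 56) + (15, 9). λ = (9 - 56)/(15 - 54) ≡ 12/20 mod 59. 20⁻¹ ≡ 3 (mod 59) since 20·3 = 60 ≡ 1, so λ ≡ 36.
  x = λ² - 54 - 15 = 1296 - 69 ≡ 47; y = λ·(54 - 47) - 56 ≡ 19. → (47, 19)
5Q: (47, 19) + (15, 9). λ = (9 - 19)/(15 - 47) ≡ 49/27 mod 59. 27⁻¹ ≡ 35 (mod 59) since 27·35 = 945 ≡ 1, so λ ≡ 4.
  x = λ² - 47 - 15 = 16 - 62 ≡ 13; y = λ·(47 - 13) - 19 ≡ 58. → (13, 58)
6Q: (13, 58) + (15, 9). λ = (9 - 58)/(15 - 13) ≡ 10/2 mod 59. 2⁻¹ ≡ 30 (mod 59) since 2·30 = 60 ≡ 1, so λ ≡ 5.
  x = λ² - 13 - 15 = 25 - 28 ≡ 56; y = λ·(13 - 56) - 58 ≡ 22. → (56, 22)
7Q: (56, 22) + (15, 9). λ = (9 - 22)/(15 - 56) ≡ 46/18 mod 59. 18⁻¹ ≡ 23 (mod 59), so λ ≡ 55.
  x = λ² - 56 - 15 = 3025 - 71 ≡ 4; y = λ·(56 - 4) - 22 ≡ 6. → (4, 6)
8Q: (4, 6) + (15, 9). λ = (9 - 6)/(15 - 4) ≡ 3/11 mod 59. 11⁻¹ ≡ 43 (mod 59), so λ ≡ 11.
  x = λ² - 4 - 15 = 121 - 19 ≡ 43; y = λ·(4 - 43) - 6 ≡ 37. → (43, 37)

(43, 37)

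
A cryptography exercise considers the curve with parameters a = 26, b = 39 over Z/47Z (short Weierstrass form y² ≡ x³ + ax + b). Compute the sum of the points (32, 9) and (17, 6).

(32, 9) + (17, 6). λ = (6 - 9)/(17 - 32) ≡ 44/32 mod 47. 32⁻¹ ≡ 25 (mod 47), so λ ≡ 19.
  x = λ² - 32 - 17 = 361 - 49 ≡ 30; y = λ·(32 - 30) - 9 ≡ 29. → (30, 29)

(30, 29)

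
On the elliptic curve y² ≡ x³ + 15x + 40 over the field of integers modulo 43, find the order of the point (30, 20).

3

2P: tangent at (30, 20): λ = (3·30² + 15)/(2·20) ≡ 6/40. 40⁻¹ ≡ 14 (mod 43), so λ ≡ 6·14 ≡ 41.
  x = λ² - 30 - 30 = 1681 - 60 ≡ 30; y = λ·(30 - 30) - 20 ≡ 23. → (30, 23)
3P: (30, 23) + (30, 20): same x and y₁ ≡ -y₂, so the sum is ∞.
3P = ∞, so the order is 3.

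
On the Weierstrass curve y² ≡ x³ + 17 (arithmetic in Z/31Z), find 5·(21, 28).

(26, 4)

Write G = (21, 28).
Double-and-add on 5 = (101)₂. Start with G = (21, 28) for the leading 1-bit.
double: tangent at (21, 28): λ = (3·21² + 0)/(2·28) ≡ 21/25. 25⁻¹ ≡ 5 (mod 31) since 25·5 = 125 ≡ 1, so λ ≡ 21·5 ≡ 12.
  x = λ² - 21 - 21 = 144 - 42 ≡ 9; y = λ·(21 - 9) - 28 ≡ 23. → (9, 23)
double: tangent at (9, 23): λ = (3·9² + 0)/(2·23) ≡ 26/15. 15⁻¹ ≡ 29 (mod 31), so λ ≡ 26·29 ≡ 10.
  x = λ² - 9 - 9 = 100 - 18 ≡ 20; y = λ·(9 - 20) - 23 ≡ 22. → (20, 22)
add G: (20, 22) + (21, 28). λ = (28 - 22)/(21 - 20) ≡ 6/1 mod 31. 1⁻¹ ≡ 1 (mod 31) since 1·1 = 1 ≡ 1, so λ ≡ 6.
  x = λ² - 20 - 21 = 36 - 41 ≡ 26; y = λ·(20 - 26) - 22 ≡ 4. → (26, 4)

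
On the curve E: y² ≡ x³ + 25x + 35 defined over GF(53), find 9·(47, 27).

(46, 10)

Write G = (47, 27).
Double-and-add on 9 = (1001)₂. Start with G = (47, 27) for the leading 1-bit.
double: tangent at (47, 27): λ = (3·47² + 25)/(2·27) ≡ 27/1. 1⁻¹ ≡ 1 (mod 53), so λ ≡ 27·1 ≡ 27.
  x = λ² - 47 - 47 = 729 - 94 ≡ 52; y = λ·(47 - 52) - 27 ≡ 50. → (52, 50)
double: tangent at (52, 50): λ = (3·52² + 25)/(2·50) ≡ 28/47. 47⁻¹ ≡ 44 (mod 53) since 47·44 = 2068 ≡ 1, so λ ≡ 28·44 ≡ 13.
  x = λ² - 52 - 52 = 169 - 104 ≡ 12; y = λ·(52 - 12) - 50 ≡ 46. → (12, 46)
double: tangent at (12, 46): λ = (3·12² + 25)/(2·46) ≡ 33/39. 39⁻¹ ≡ 34 (mod 53), so λ ≡ 33·34 ≡ 9.
  x = λ² - 12 - 12 = 81 - 24 ≡ 4; y = λ·(12 - 4) - 46 ≡ 26. → (4, 26)
add G: (4, 26) + (47, 27). λ = (27 - 26)/(47 - 4) ≡ 1/43 mod 53. 43⁻¹ ≡ 37 (mod 53), so λ ≡ 37.
  x = λ² - 4 - 47 = 1369 - 51 ≡ 46; y = λ·(4 - 46) - 26 ≡ 10. → (46, 10)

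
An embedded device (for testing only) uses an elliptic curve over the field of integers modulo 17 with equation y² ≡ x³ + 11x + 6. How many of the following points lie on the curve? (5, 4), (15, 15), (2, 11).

(5, 4): 4² ≡ 16, rhs ≡ 16 → on.
(15, 15): 15² ≡ 4, rhs ≡ 10 → off.
(2, 11): 11² ≡ 2, rhs ≡ 2 → on.

2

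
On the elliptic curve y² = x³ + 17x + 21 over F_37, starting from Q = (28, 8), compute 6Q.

(0, 13)

Double-and-add on 6 = (110)₂. Start with Q = (28, 8) for the leading 1-bit.
double: tangent at (28, 8): λ = (3·28² + 17)/(2·8) ≡ 1/16. 16⁻¹ ≡ 7 (mod 37) since 16·7 = 112 ≡ 1, so λ ≡ 1·7 ≡ 7.
  x = λ² - 28 - 28 = 49 - 56 ≡ 30; y = λ·(28 - 30) - 8 ≡ 15. → (30, 15)
add Q: (30, 15) + (28, 8). λ = (8 - 15)/(28 - 30) ≡ 30/35 mod 37. 35⁻¹ ≡ 18 (mod 37), so λ ≡ 22.
  x = λ² - 30 - 28 = 484 - 58 ≡ 19; y = λ·(30 - 19) - 15 ≡ 5. → (19, 5)
double: tangent at (19, 5): λ = (3·19² + 17)/(2·5) ≡ 27/10. 10⁻¹ ≡ 26 (mod 37) since 10·26 = 260 ≡ 1, so λ ≡ 27·26 ≡ 36.
  x = λ² - 19 - 19 = 1296 - 38 ≡ 0; y = λ·(19 - 0) - 5 ≡ 13. → (0, 13)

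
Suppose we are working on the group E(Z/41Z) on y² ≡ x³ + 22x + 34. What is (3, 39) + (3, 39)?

tangent at (3, 39): λ = (3·3² + 22)/(2·39) ≡ 8/37. 37⁻¹ ≡ 10 (mod 41) since 37·10 = 370 ≡ 1, so λ ≡ 8·10 ≡ 39.
  x = λ² - 3 - 3 = 1521 - 6 ≡ 39; y = λ·(3 - 39) - 39 ≡ 33. → (39, 33)

(39, 33)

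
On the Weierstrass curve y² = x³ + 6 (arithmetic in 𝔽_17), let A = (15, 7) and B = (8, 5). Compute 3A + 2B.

First 3A:
Repeated addition: build up to 3A.
2A: tangent at (15, 7): λ = (3·15² + 0)/(2·7) ≡ 12/14. 14⁻¹ ≡ 11 (mod 17), so λ ≡ 12·11 ≡ 13.
  x = λ² - 15 - 15 = 169 - 30 ≡ 3; y = λ·(15 - 3) - 7 ≡ 13. → (3, 13)
3A: (3, 13) + (15, 7). λ = (7 - 13)/(15 - 3) ≡ 11/12 mod 17. 12⁻¹ ≡ 10 (mod 17), so λ ≡ 8.
  x = λ² - 3 - 15 = 64 - 18 ≡ 12; y = λ·(3 - 12) - 13 ≡ 0. → (12, 0)
3A = (12, 0).
Next 2B:
Repeated addition: build up to 2B.
2B: tangent at (8, 5): λ = (3·8² + 0)/(2·5) ≡ 5/10. 10⁻¹ ≡ 12 (mod 17), so λ ≡ 5·12 ≡ 9.
  x = λ² - 8 - 8 = 81 - 16 ≡ 14; y = λ·(8 - 14) - 5 ≡ 9. → (14, 9)
2B = (14, 9).
Finally 3A + 2B:
(12, 0) + (14, 9). λ = (9 - 0)/(14 - 12) ≡ 9/2 mod 17. 2⁻¹ ≡ 9 (mod 17) since 2·9 = 18 ≡ 1, so λ ≡ 13.
  x = λ² - 12 - 14 = 169 - 26 ≡ 7; y = λ·(12 - 7) - 0 ≡ 14. → (7, 14)

(7, 14)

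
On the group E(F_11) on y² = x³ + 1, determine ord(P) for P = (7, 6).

12

2P: tangent at (7, 6): λ = (3·7² + 0)/(2·6) ≡ 4/1. 1⁻¹ ≡ 1 (mod 11) since 1·1 = 1 ≡ 1, so λ ≡ 4·1 ≡ 4.
  x = λ² - 7 - 7 = 16 - 14 ≡ 2; y = λ·(7 - 2) - 6 ≡ 3. → (2, 3)
3P: (2, 3) + (7, 6). λ = (6 - 3)/(7 - 2) ≡ 3/5 mod 11. 5⁻¹ ≡ 9 (mod 11) since 5·9 = 45 ≡ 1, so λ ≡ 5.
  x = λ² - 2 - 7 = 25 - 9 ≡ 5; y = λ·(2 - 5) - 3 ≡ 4. → (5, 4)
4P: (5, 4) + (7, 6). λ = (6 - 4)/(7 - 5) ≡ 2/2 mod 11. 2⁻¹ ≡ 6 (mod 11), so λ ≡ 1.
  x = λ² - 5 - 7 = 1 - 12 ≡ 0; y = λ·(5 - 0) - 4 ≡ 1. → (0, 1)
5P: (0, 1) + (7, 6). λ = (6 - 1)/(7 - 0) ≡ 5/7 mod 11. 7⁻¹ ≡ 8 (mod 11) since 7·8 = 56 ≡ 1, so λ ≡ 7.
  x = λ² - 0 - 7 = 49 - 7 ≡ 9; y = λ·(0 - 9) - 1 ≡ 2. → (9, 2)
6P: (9, 2) + (7, 6). λ = (6 - 2)/(7 - 9) ≡ 4/9 mod 11. 9⁻¹ ≡ 5 (mod 11), so λ ≡ 9.
  x = λ² - 9 - 7 = 81 - 16 ≡ 10; y = λ·(9 - 10) - 2 ≡ 0. → (10, 0)
7P: (10, 0) + (7, 6). λ = (6 - 0)/(7 - 10) ≡ 6/8 mod 11. 8⁻¹ ≡ 7 (mod 11) since 8·7 = 56 ≡ 1, so λ ≡ 9.
  x = λ² - 10 - 7 = 81 - 17 ≡ 9; y = λ·(10 - 9) - 0 ≡ 9. → (9, 9)
8P: (9, 9) + (7, 6). λ = (6 - 9)/(7 - 9) ≡ 8/9 mod 11. 9⁻¹ ≡ 5 (mod 11), so λ ≡ 7.
  x = λ² - 9 - 7 = 49 - 16 ≡ 0; y = λ·(9 - 0) - 9 ≡ 10. → (0, 10)
9P: (0, 10) + (7, 6). λ = (6 - 10)/(7 - 0) ≡ 7/7 mod 11. 7⁻¹ ≡ 8 (mod 11), so λ ≡ 1.
  x = λ² - 0 - 7 = 1 - 7 ≡ 5; y = λ·(0 - 5) - 10 ≡ 7. → (5, 7)
10P: (5, 7) + (7, 6). λ = (6 - 7)/(7 - 5) ≡ 10/2 mod 11. 2⁻¹ ≡ 6 (mod 11), so λ ≡ 5.
  x = λ² - 5 - 7 = 25 - 12 ≡ 2; y = λ·(5 - 2) - 7 ≡ 8. → (2, 8)
11P: (2, 8) + (7, 6). λ = (6 - 8)/(7 - 2) ≡ 9/5 mod 11. 5⁻¹ ≡ 9 (mod 11), so λ ≡ 4.
  x = λ² - 2 - 7 = 16 - 9 ≡ 7; y = λ·(2 - 7) - 8 ≡ 5. → (7, 5)
12P: (7, 5) + (7, 6): same x and y₁ ≡ -y₂, so the sum is 𝒪.
12P = 𝒪, so the order is 12.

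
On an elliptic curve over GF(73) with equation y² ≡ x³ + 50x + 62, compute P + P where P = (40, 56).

tangent at (40, 56): λ = (3·40² + 50)/(2·56) ≡ 32/39. 39⁻¹ ≡ 15 (mod 73), so λ ≡ 32·15 ≡ 42.
  x = λ² - 40 - 40 = 1764 - 80 ≡ 5; y = λ·(40 - 5) - 56 ≡ 27. → (5, 27)

(5, 27)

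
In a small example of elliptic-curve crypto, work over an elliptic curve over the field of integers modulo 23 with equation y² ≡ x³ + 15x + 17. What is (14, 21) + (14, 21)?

tangent at (14, 21): λ = (3·14² + 15)/(2·21) ≡ 5/19. 19⁻¹ ≡ 17 (mod 23), so λ ≡ 5·17 ≡ 16.
  x = λ² - 14 - 14 = 256 - 28 ≡ 21; y = λ·(14 - 21) - 21 ≡ 5. → (21, 5)

(21, 5)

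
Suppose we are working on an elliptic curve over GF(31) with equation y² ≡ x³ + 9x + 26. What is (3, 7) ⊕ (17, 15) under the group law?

(5, 14)

(3, 7) + (17, 15). λ = (15 - 7)/(17 - 3) ≡ 8/14 mod 31. 14⁻¹ ≡ 20 (mod 31), so λ ≡ 5.
  x = λ² - 3 - 17 = 25 - 20 ≡ 5; y = λ·(3 - 5) - 7 ≡ 14. → (5, 14)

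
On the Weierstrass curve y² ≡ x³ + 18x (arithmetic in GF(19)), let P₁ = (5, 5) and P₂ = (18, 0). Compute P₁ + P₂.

(5, 5) + (18, 0). λ = (0 - 5)/(18 - 5) ≡ 14/13 mod 19. 13⁻¹ ≡ 3 (mod 19), so λ ≡ 4.
  x = λ² - 5 - 18 = 16 - 23 ≡ 12; y = λ·(5 - 12) - 5 ≡ 5. → (12, 5)

(12, 5)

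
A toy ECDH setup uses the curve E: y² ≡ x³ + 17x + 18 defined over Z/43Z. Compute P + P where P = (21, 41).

(39, 12)

tangent at (21, 41): λ = (3·21² + 17)/(2·41) ≡ 7/39. 39⁻¹ ≡ 32 (mod 43), so λ ≡ 7·32 ≡ 9.
  x = λ² - 21 - 21 = 81 - 42 ≡ 39; y = λ·(21 - 39) - 41 ≡ 12. → (39, 12)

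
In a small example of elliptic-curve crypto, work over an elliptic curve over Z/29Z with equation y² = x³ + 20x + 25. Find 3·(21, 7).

O

Write Q = (21, 7).
Repeated addition: build up to 3Q.
2Q: tangent at (21, 7): λ = (3·21² + 20)/(2·7) ≡ 9/14. 14⁻¹ ≡ 27 (mod 29), so λ ≡ 9·27 ≡ 11.
  x = λ² - 21 - 21 = 121 - 42 ≡ 21; y = λ·(21 - 21) - 7 ≡ 22. → (21, 22)
3Q: (21, 22) + (21, 7): same x and y₁ ≡ -y₂, so the sum is 𝒪.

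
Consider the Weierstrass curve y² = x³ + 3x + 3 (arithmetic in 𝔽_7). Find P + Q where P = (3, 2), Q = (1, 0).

(3, 2) + (1, 0). λ = (0 - 2)/(1 - 3) ≡ 5/5 mod 7. 5⁻¹ ≡ 3 (mod 7) since 5·3 = 15 ≡ 1, so λ ≡ 1.
  x = λ² - 3 - 1 = 1 - 4 ≡ 4; y = λ·(3 - 4) - 2 ≡ 4. → (4, 4)

(4, 4)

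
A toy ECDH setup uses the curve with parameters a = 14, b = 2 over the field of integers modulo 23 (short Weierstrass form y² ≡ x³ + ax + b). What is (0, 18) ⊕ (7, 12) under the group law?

(0, 18) + (7, 12). λ = (12 - 18)/(7 - 0) ≡ 17/7 mod 23. 7⁻¹ ≡ 10 (mod 23) since 7·10 = 70 ≡ 1, so λ ≡ 9.
  x = λ² - 0 - 7 = 81 - 7 ≡ 5; y = λ·(0 - 5) - 18 ≡ 6. → (5, 6)

(5, 6)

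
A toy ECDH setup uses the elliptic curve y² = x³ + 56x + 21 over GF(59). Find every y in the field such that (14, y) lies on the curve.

3, 56

x³ + 56x + 21 = 3549 ≡ 9 (mod 59).
Square roots of 9 mod 59: 3 and 56 (since 3² = 9 ≡ 9).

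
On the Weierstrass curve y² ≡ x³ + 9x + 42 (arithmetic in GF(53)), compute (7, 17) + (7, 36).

The two points share x = 7 and their y-coordinates satisfy 17 + 36 ≡ 0 (mod 53), so they are inverses. Their sum is the point at infinity.

O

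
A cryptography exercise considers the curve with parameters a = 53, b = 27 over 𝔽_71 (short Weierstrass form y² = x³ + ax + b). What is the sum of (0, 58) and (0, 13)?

O

The two points share x = 0 and their y-coordinates satisfy 58 + 13 ≡ 0 (mod 71), so they are inverses. Their sum is O.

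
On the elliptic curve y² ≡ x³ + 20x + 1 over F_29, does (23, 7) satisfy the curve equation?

y² = 7² ≡ 20; x³ + 20x + 1 = 12628 ≡ 13 (mod 29). 20 ≠ 13.

no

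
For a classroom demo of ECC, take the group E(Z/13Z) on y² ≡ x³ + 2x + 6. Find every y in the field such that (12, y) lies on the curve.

4, 9

x³ + 2x + 6 = 1758 ≡ 3 (mod 13).
Square roots of 3 mod 13: 4 and 9 (since 4² = 16 ≡ 3).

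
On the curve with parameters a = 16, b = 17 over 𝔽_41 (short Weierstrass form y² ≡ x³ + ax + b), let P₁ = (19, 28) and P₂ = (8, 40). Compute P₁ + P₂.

(19, 28) + (8, 40). λ = (40 - 28)/(8 - 19) ≡ 12/30 mod 41. 30⁻¹ ≡ 26 (mod 41), so λ ≡ 25.
  x = λ² - 19 - 8 = 625 - 27 ≡ 24; y = λ·(19 - 24) - 28 ≡ 11. → (24, 11)

(24, 11)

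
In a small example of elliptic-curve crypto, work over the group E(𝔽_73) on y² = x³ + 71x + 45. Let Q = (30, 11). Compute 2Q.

(37, 53)

tangent at (30, 11): λ = (3·30² + 71)/(2·11) ≡ 70/22. 22⁻¹ ≡ 10 (mod 73), so λ ≡ 70·10 ≡ 43.
  x = λ² - 30 - 30 = 1849 - 60 ≡ 37; y = λ·(30 - 37) - 11 ≡ 53. → (37, 53)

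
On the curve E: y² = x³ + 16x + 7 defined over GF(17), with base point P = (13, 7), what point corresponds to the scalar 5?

Double-and-add on 5 = (101)₂. Start with P = (13, 7) for the leading 1-bit.
double: tangent at (13, 7): λ = (3·13² + 16)/(2·7) ≡ 13/14. 14⁻¹ ≡ 11 (mod 17) since 14·11 = 154 ≡ 1, so λ ≡ 13·11 ≡ 7.
  x = λ² - 13 - 13 = 49 - 26 ≡ 6; y = λ·(13 - 6) - 7 ≡ 8. → (6, 8)
double: tangent at (6, 8): λ = (3·6² + 16)/(2·8) ≡ 5/16. 16⁻¹ ≡ 16 (mod 17), so λ ≡ 5·16 ≡ 12.
  x = λ² - 6 - 6 = 144 - 12 ≡ 13; y = λ·(6 - 13) - 8 ≡ 10. → (13, 10)
add P: (13, 10) + (13, 7): same x and y₁ ≡ -y₂, so the sum is O.

O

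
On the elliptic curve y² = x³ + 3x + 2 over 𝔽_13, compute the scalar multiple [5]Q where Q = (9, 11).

Double-and-add on 5 = (101)₂. Start with Q = (9, 11) for the leading 1-bit.
double: tangent at (9, 11): λ = (3·9² + 3)/(2·11) ≡ 12/9. 9⁻¹ ≡ 3 (mod 13) since 9·3 = 27 ≡ 1, so λ ≡ 12·3 ≡ 10.
  x = λ² - 9 - 9 = 100 - 18 ≡ 4; y = λ·(9 - 4) - 11 ≡ 0. → (4, 0)
double: (4, 0) + (4, 0): same x and y₁ ≡ -y₂, so the sum is 𝒪.
add Q: 𝒪 + (9, 11) = (9, 11) (identity).

(9, 11)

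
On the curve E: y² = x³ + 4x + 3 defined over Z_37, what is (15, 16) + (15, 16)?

(33, 16)

tangent at (15, 16): λ = (3·15² + 4)/(2·16) ≡ 13/32. 32⁻¹ ≡ 22 (mod 37), so λ ≡ 13·22 ≡ 27.
  x = λ² - 15 - 15 = 729 - 30 ≡ 33; y = λ·(15 - 33) - 16 ≡ 16. → (33, 16)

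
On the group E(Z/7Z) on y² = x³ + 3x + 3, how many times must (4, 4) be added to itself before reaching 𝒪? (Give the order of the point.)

2P: tangent at (4, 4): λ = (3·4² + 3)/(2·4) ≡ 2/1. 1⁻¹ ≡ 1 (mod 7), so λ ≡ 2·1 ≡ 2.
  x = λ² - 4 - 4 = 4 - 8 ≡ 3; y = λ·(4 - 3) - 4 ≡ 5. → (3, 5)
3P: (3, 5) + (4, 4). λ = (4 - 5)/(4 - 3) ≡ 6/1 mod 7. 1⁻¹ ≡ 1 (mod 7), so λ ≡ 6.
  x = λ² - 3 - 4 = 36 - 7 ≡ 1; y = λ·(3 - 1) - 5 ≡ 0. → (1, 0)
4P: (1, 0) + (4, 4). λ = (4 - 0)/(4 - 1) ≡ 4/3 mod 7. 3⁻¹ ≡ 5 (mod 7) since 3·5 = 15 ≡ 1, so λ ≡ 6.
  x = λ² - 1 - 4 = 36 - 5 ≡ 3; y = λ·(1 - 3) - 0 ≡ 2. → (3, 2)
5P: (3, 2) + (4, 4). λ = (4 - 2)/(4 - 3) ≡ 2/1 mod 7. 1⁻¹ ≡ 1 (mod 7), so λ ≡ 2.
  x = λ² - 3 - 4 = 4 - 7 ≡ 4; y = λ·(3 - 4) - 2 ≡ 3. → (4, 3)
6P: (4, 3) + (4, 4): same x and y₁ ≡ -y₂, so the sum is 𝒪.
6P = 𝒪, so the order is 6.

6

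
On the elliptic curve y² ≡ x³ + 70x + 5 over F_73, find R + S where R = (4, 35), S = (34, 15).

(4, 35) + (34, 15). λ = (15 - 35)/(34 - 4) ≡ 53/30 mod 73. 30⁻¹ ≡ 56 (mod 73), so λ ≡ 48.
  x = λ² - 4 - 34 = 2304 - 38 ≡ 3; y = λ·(4 - 3) - 35 ≡ 13. → (3, 13)

(3, 13)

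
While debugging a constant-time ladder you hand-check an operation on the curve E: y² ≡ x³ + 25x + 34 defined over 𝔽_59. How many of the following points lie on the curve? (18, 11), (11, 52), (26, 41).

2

(18, 11): 11² ≡ 3, rhs ≡ 3 → on.
(11, 52): 52² ≡ 49, rhs ≡ 47 → off.
(26, 41): 41² ≡ 29, rhs ≡ 29 → on.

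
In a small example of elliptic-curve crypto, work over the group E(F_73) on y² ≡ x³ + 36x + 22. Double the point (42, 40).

tangent at (42, 40): λ = (3·42² + 36)/(2·40) ≡ 72/7. 7⁻¹ ≡ 21 (mod 73), so λ ≡ 72·21 ≡ 52.
  x = λ² - 42 - 42 = 2704 - 84 ≡ 65; y = λ·(42 - 65) - 40 ≡ 5. → (65, 5)

(65, 5)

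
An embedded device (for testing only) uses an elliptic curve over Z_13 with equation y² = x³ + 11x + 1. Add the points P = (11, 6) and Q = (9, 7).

(11, 6) + (9, 7). λ = (7 - 6)/(9 - 11) ≡ 1/11 mod 13. 11⁻¹ ≡ 6 (mod 13), so λ ≡ 6.
  x = λ² - 11 - 9 = 36 - 20 ≡ 3; y = λ·(11 - 3) - 6 ≡ 3. → (3, 3)

(3, 3)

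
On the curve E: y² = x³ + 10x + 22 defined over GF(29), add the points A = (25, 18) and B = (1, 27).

(25, 18) + (1, 27). λ = (27 - 18)/(1 - 25) ≡ 9/5 mod 29. 5⁻¹ ≡ 6 (mod 29) since 5·6 = 30 ≡ 1, so λ ≡ 25.
  x = λ² - 25 - 1 = 625 - 26 ≡ 19; y = λ·(25 - 19) - 18 ≡ 16. → (19, 16)

(19, 16)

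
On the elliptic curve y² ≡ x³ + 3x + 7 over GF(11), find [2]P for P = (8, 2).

tangent at (8, 2): λ = (3·8² + 3)/(2·2) ≡ 8/4. 4⁻¹ ≡ 3 (mod 11) since 4·3 = 12 ≡ 1, so λ ≡ 8·3 ≡ 2.
  x = λ² - 8 - 8 = 4 - 16 ≡ 10; y = λ·(8 - 10) - 2 ≡ 5. → (10, 5)

(10, 5)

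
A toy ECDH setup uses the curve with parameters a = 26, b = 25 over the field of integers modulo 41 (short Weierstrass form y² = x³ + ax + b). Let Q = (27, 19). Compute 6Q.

(40, 30)

Double-and-add on 6 = (110)₂. Start with Q = (27, 19) for the leading 1-bit.
double: tangent at (27, 19): λ = (3·27² + 26)/(2·19) ≡ 40/38. 38⁻¹ ≡ 27 (mod 41), so λ ≡ 40·27 ≡ 14.
  x = λ² - 27 - 27 = 196 - 54 ≡ 19; y = λ·(27 - 19) - 19 ≡ 11. → (19, 11)
add Q: (19, 11) + (27, 19). λ = (19 - 11)/(27 - 19) ≡ 8/8 mod 41. 8⁻¹ ≡ 36 (mod 41) since 8·36 = 288 ≡ 1, so λ ≡ 1.
  x = λ² - 19 - 27 = 1 - 46 ≡ 37; y = λ·(19 - 37) - 11 ≡ 12. → (37, 12)
double: tangent at (37, 12): λ = (3·37² + 26)/(2·12) ≡ 33/24. 24⁻¹ ≡ 12 (mod 41), so λ ≡ 33·12 ≡ 27.
  x = λ² - 37 - 37 = 729 - 74 ≡ 40; y = λ·(37 - 40) - 12 ≡ 30. → (40, 30)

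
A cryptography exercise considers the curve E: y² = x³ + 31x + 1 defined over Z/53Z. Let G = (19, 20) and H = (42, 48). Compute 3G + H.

First 3G:
Repeated addition: build up to 3G.
2G: tangent at (19, 20): λ = (3·19² + 31)/(2·20) ≡ 1/40. 40⁻¹ ≡ 4 (mod 53), so λ ≡ 1·4 ≡ 4.
  x = λ² - 19 - 19 = 16 - 38 ≡ 31; y = λ·(19 - 31) - 20 ≡ 38. → (31, 38)
3G: (31, 38) + (19, 20). λ = (20 - 38)/(19 - 31) ≡ 35/41 mod 53. 41⁻¹ ≡ 22 (mod 53) since 41·22 = 902 ≡ 1, so λ ≡ 28.
  x = λ² - 31 - 19 = 784 - 50 ≡ 45; y = λ·(31 - 45) - 38 ≡ 47. → (45, 47)
3G = (45, 47).
Finally 3G + H:
(45, 47) + (42, 48). λ = (48 - 47)/(42 - 45) ≡ 1/50 mod 53. 50⁻¹ ≡ 35 (mod 53), so λ ≡ 35.
  x = λ² - 45 - 42 = 1225 - 87 ≡ 25; y = λ·(45 - 25) - 47 ≡ 17. → (25, 17)

(25, 17)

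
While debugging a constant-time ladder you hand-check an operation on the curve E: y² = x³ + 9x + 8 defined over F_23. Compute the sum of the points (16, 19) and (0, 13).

(16, 19) + (0, 13). λ = (13 - 19)/(0 - 16) ≡ 17/7 mod 23. 7⁻¹ ≡ 10 (mod 23) since 7·10 = 70 ≡ 1, so λ ≡ 9.
  x = λ² - 16 - 0 = 81 - 16 ≡ 19; y = λ·(16 - 19) - 19 ≡ 0. → (19, 0)

(19, 0)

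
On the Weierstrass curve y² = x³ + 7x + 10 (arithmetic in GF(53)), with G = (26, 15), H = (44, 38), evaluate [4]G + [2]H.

(50, 42)

First 4G:
Double-and-add on 4 = (100)₂. Start with G = (26, 15) for the leading 1-bit.
double: tangent at (26, 15): λ = (3·26² + 7)/(2·15) ≡ 21/30. 30⁻¹ ≡ 23 (mod 53) since 30·23 = 690 ≡ 1, so λ ≡ 21·23 ≡ 6.
  x = λ² - 26 - 26 = 36 - 52 ≡ 37; y = λ·(26 - 37) - 15 ≡ 25. → (37, 25)
double: tangent at (37, 25): λ = (3·37² + 7)/(2·25) ≡ 33/50. 50⁻¹ ≡ 35 (mod 53), so λ ≡ 33·35 ≡ 42.
  x = λ² - 37 - 37 = 1764 - 74 ≡ 47; y = λ·(37 - 47) - 25 ≡ 32. → (47, 32)
4G = (47, 32).
Next 2H:
Repeated addition: build up to 2H.
2H: tangent at (44, 38): λ = (3·44² + 7)/(2·38) ≡ 38/23. 23⁻¹ ≡ 30 (mod 53), so λ ≡ 38·30 ≡ 27.
  x = λ² - 44 - 44 = 729 - 88 ≡ 5; y = λ·(44 - 5) - 38 ≡ 8. → (5, 8)
2H = (5, 8).
Finally 4G + 2H:
(47, 32) + (5, 8). λ = (8 - 32)/(5 - 47) ≡ 29/11 mod 53. 11⁻¹ ≡ 29 (mod 53), so λ ≡ 46.
  x = λ² - 47 - 5 = 2116 - 52 ≡ 50; y = λ·(47 - 50) - 32 ≡ 42. → (50, 42)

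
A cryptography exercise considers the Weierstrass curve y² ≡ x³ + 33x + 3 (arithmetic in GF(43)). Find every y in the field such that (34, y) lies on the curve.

x³ + 33x + 3 = 40429 ≡ 9 (mod 43).
Square roots of 9 mod 43: 3 and 40 (since 3² = 9 ≡ 9).

3, 40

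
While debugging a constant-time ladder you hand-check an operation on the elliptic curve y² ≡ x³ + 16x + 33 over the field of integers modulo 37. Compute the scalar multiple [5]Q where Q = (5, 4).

(6, 7)

Double-and-add on 5 = (101)₂. Start with Q = (5, 4) for the leading 1-bit.
double: tangent at (5, 4): λ = (3·5² + 16)/(2·4) ≡ 17/8. 8⁻¹ ≡ 14 (mod 37) since 8·14 = 112 ≡ 1, so λ ≡ 17·14 ≡ 16.
  x = λ² - 5 - 5 = 256 - 10 ≡ 24; y = λ·(5 - 24) - 4 ≡ 25. → (24, 25)
double: tangent at (24, 25): λ = (3·24² + 16)/(2·25) ≡ 5/13. 13⁻¹ ≡ 20 (mod 37), so λ ≡ 5·20 ≡ 26.
  x = λ² - 24 - 24 = 676 - 48 ≡ 36; y = λ·(24 - 36) - 25 ≡ 33. → (36, 33)
add Q: (36, 33) + (5, 4). λ = (4 - 33)/(5 - 36) ≡ 8/6 mod 37. 6⁻¹ ≡ 31 (mod 37), so λ ≡ 26.
  x = λ² - 36 - 5 = 676 - 41 ≡ 6; y = λ·(36 - 6) - 33 ≡ 7. → (6, 7)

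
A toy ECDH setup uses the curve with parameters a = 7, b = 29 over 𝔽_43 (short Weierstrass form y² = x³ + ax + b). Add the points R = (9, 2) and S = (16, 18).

(32, 13)

(9, 2) + (16, 18). λ = (18 - 2)/(16 - 9) ≡ 16/7 mod 43. 7⁻¹ ≡ 37 (mod 43) since 7·37 = 259 ≡ 1, so λ ≡ 33.
  x = λ² - 9 - 16 = 1089 - 25 ≡ 32; y = λ·(9 - 32) - 2 ≡ 13. → (32, 13)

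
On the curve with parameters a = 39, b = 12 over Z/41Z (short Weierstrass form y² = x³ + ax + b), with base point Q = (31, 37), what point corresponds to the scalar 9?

Repeated addition: build up to 9Q.
2Q: tangent at (31, 37): λ = (3·31² + 39)/(2·37) ≡ 11/33. 33⁻¹ ≡ 5 (mod 41), so λ ≡ 11·5 ≡ 14.
  x = λ² - 31 - 31 = 196 - 62 ≡ 11; y = λ·(31 - 11) - 37 ≡ 38. → (11, 38)
3Q: (11, 38) + (31, 37). λ = (37 - 38)/(31 - 11) ≡ 40/20 mod 41. 20⁻¹ ≡ 39 (mod 41) since 20·39 = 780 ≡ 1, so λ ≡ 2.
  x = λ² - 11 - 31 = 4 - 42 ≡ 3; y = λ·(11 - 3) - 38 ≡ 19. → (3, 19)
4Q: (3, 19) + (31, 37). λ = (37 - 19)/(31 - 3) ≡ 18/28 mod 41. 28⁻¹ ≡ 22 (mod 41) since 28·22 = 616 ≡ 1, so λ ≡ 27.
  x = λ² - 3 - 31 = 729 - 34 ≡ 39; y = λ·(3 - 39) - 19 ≡ 34. → (39, 34)
5Q: (39, 34) + (31, 37). λ = (37 - 34)/(31 - 39) ≡ 3/33 mod 41. 33⁻¹ ≡ 5 (mod 41) since 33·5 = 165 ≡ 1, so λ ≡ 15.
  x = λ² - 39 - 31 = 225 - 70 ≡ 32; y = λ·(39 - 32) - 34 ≡ 30. → (32, 30)
6Q: (32, 30) + (31, 37). λ = (37 - 30)/(31 - 32) ≡ 7/40 mod 41. 40⁻¹ ≡ 40 (mod 41) since 40·40 = 1600 ≡ 1, so λ ≡ 34.
  x = λ² - 32 - 31 = 1156 - 63 ≡ 27; y = λ·(32 - 27) - 30 ≡ 17. → (27, 17)
7Q: (27, 17) + (31, 37). λ = (37 - 17)/(31 - 27) ≡ 20/4 mod 41. 4⁻¹ ≡ 31 (mod 41), so λ ≡ 5.
  x = λ² - 27 - 31 = 25 - 58 ≡ 8; y = λ·(27 - 8) - 17 ≡ 37. → (8, 37)
8Q: (8, 37) + (31, 37). λ = (37 - 37)/(31 - 8) ≡ 0/23 mod 41. 23⁻¹ ≡ 25 (mod 41), so λ ≡ 0.
  x = λ² - 8 - 31 = 0 - 39 ≡ 2; y = λ·(8 - 2) - 37 ≡ 4. → (2, 4)
9Q: (2, 4) + (31, 37). λ = (37 - 4)/(31 - 2) ≡ 33/29 mod 41. 29⁻¹ ≡ 17 (mod 41), so λ ≡ 28.
  x = λ² - 2 - 31 = 784 - 33 ≡ 13; y = λ·(2 - 13) - 4 ≡ 16. → (13, 16)

(13, 16)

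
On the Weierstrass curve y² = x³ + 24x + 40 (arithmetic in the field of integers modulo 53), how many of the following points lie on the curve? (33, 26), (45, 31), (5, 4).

(33, 26): 26² ≡ 40, rhs ≡ 40 → on.
(45, 31): 31² ≡ 7, rhs ≡ 25 → off.
(5, 4): 4² ≡ 16, rhs ≡ 20 → off.

1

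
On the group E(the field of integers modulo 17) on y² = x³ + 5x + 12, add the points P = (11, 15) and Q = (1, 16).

(11, 15) + (1, 16). λ = (16 - 15)/(1 - 11) ≡ 1/7 mod 17. 7⁻¹ ≡ 5 (mod 17) since 7·5 = 35 ≡ 1, so λ ≡ 5.
  x = λ² - 11 - 1 = 25 - 12 ≡ 13; y = λ·(11 - 13) - 15 ≡ 9. → (13, 9)

(13, 9)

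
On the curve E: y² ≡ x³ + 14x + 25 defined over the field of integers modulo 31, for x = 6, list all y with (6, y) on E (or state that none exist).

none

x³ + 14x + 25 = 325 ≡ 15 (mod 31).
15 is a non-residue mod 31; no y exists.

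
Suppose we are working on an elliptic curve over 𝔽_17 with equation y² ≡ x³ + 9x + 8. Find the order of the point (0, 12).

2P: tangent at (0, 12): λ = (3·0² + 9)/(2·12) ≡ 9/7. 7⁻¹ ≡ 5 (mod 17), so λ ≡ 9·5 ≡ 11.
  x = λ² - 0 - 0 = 121 - 0 ≡ 2; y = λ·(0 - 2) - 12 ≡ 0. → (2, 0)
3P: (2, 0) + (0, 12). λ = (12 - 0)/(0 - 2) ≡ 12/15 mod 17. 15⁻¹ ≡ 8 (mod 17), so λ ≡ 11.
  x = λ² - 2 - 0 = 121 - 2 ≡ 0; y = λ·(2 - 0) - 0 ≡ 5. → (0, 5)
4P: (0, 5) + (0, 12): same x and y₁ ≡ -y₂, so the sum is the point at infinity.
4P = the point at infinity, so the order is 4.

4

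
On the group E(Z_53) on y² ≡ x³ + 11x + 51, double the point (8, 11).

tangent at (8, 11): λ = (3·8² + 11)/(2·11) ≡ 44/22. 22⁻¹ ≡ 41 (mod 53), so λ ≡ 44·41 ≡ 2.
  x = λ² - 8 - 8 = 4 - 16 ≡ 41; y = λ·(8 - 41) - 11 ≡ 29. → (41, 29)

(41, 29)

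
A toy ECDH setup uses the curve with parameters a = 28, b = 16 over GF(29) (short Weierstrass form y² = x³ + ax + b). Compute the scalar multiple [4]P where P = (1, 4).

Repeated addition: build up to 4P.
2P: tangent at (1, 4): λ = (3·1² + 28)/(2·4) ≡ 2/8. 8⁻¹ ≡ 11 (mod 29), so λ ≡ 2·11 ≡ 22.
  x = λ² - 1 - 1 = 484 - 2 ≡ 18; y = λ·(1 - 18) - 4 ≡ 28. → (18, 28)
3P: (18, 28) + (1, 4). λ = (4 - 28)/(1 - 18) ≡ 5/12 mod 29. 12⁻¹ ≡ 17 (mod 29) since 12·17 = 204 ≡ 1, so λ ≡ 27.
  x = λ² - 18 - 1 = 729 - 19 ≡ 14; y = λ·(18 - 14) - 28 ≡ 22. → (14, 22)
4P: (14, 22) + (1, 4). λ = (4 - 22)/(1 - 14) ≡ 11/16 mod 29. 16⁻¹ ≡ 20 (mod 29), so λ ≡ 17.
  x = λ² - 14 - 1 = 289 - 15 ≡ 13; y = λ·(14 - 13) - 22 ≡ 24. → (13, 24)

(13, 24)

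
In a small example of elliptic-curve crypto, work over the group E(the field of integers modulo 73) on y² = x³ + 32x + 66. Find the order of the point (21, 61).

12

2P: tangent at (21, 61): λ = (3·21² + 32)/(2·61) ≡ 41/49. 49⁻¹ ≡ 3 (mod 73) since 49·3 = 147 ≡ 1, so λ ≡ 41·3 ≡ 50.
  x = λ² - 21 - 21 = 2500 - 42 ≡ 49; y = λ·(21 - 49) - 61 ≡ 72. → (49, 72)
3P: (49, 72) + (21, 61). λ = (61 - 72)/(21 - 49) ≡ 62/45 mod 73. 45⁻¹ ≡ 13 (mod 73), so λ ≡ 3.
  x = λ² - 49 - 21 = 9 - 70 ≡ 12; y = λ·(49 - 12) - 72 ≡ 39. → (12, 39)
4P: (12, 39) + (21, 61). λ = (61 - 39)/(21 - 12) ≡ 22/9 mod 73. 9⁻¹ ≡ 65 (mod 73), so λ ≡ 43.
  x = λ² - 12 - 21 = 1849 - 33 ≡ 64; y = λ·(12 - 64) - 39 ≡ 61. → (64, 61)
5P: (64, 61) + (21, 61). λ = (61 - 61)/(21 - 64) ≡ 0/30 mod 73. 30⁻¹ ≡ 56 (mod 73) since 30·56 = 1680 ≡ 1, so λ ≡ 0.
  x = λ² - 64 - 21 = 0 - 85 ≡ 61; y = λ·(64 - 61) - 61 ≡ 12. → (61, 12)
6P: (61, 12) + (21, 61). λ = (61 - 12)/(21 - 61) ≡ 49/33 mod 73. 33⁻¹ ≡ 31 (mod 73), so λ ≡ 59.
  x = λ² - 61 - 21 = 3481 - 82 ≡ 41; y = λ·(61 - 41) - 12 ≡ 0. → (41, 0)
7P: (41, 0) + (21, 61). λ = (61 - 0)/(21 - 41) ≡ 61/53 mod 73. 53⁻¹ ≡ 62 (mod 73) since 53·62 = 3286 ≡ 1, so λ ≡ 59.
  x = λ² - 41 - 21 = 3481 - 62 ≡ 61; y = λ·(41 - 61) - 0 ≡ 61. → (61, 61)
8P: (61, 61) + (21, 61). λ = (61 - 61)/(21 - 61) ≡ 0/33 mod 73. 33⁻¹ ≡ 31 (mod 73) since 33·31 = 1023 ≡ 1, so λ ≡ 0.
  x = λ² - 61 - 21 = 0 - 82 ≡ 64; y = λ·(61 - 64) - 61 ≡ 12. → (64, 12)
9P: (64, 12) + (21, 61). λ = (61 - 12)/(21 - 64) ≡ 49/30 mod 73. 30⁻¹ ≡ 56 (mod 73) since 30·56 = 1680 ≡ 1, so λ ≡ 43.
  x = λ² - 64 - 21 = 1849 - 85 ≡ 12; y = λ·(64 - 12) - 12 ≡ 34. → (12, 34)
10P: (12, 34) + (21, 61). λ = (61 - 34)/(21 - 12) ≡ 27/9 mod 73. 9⁻¹ ≡ 65 (mod 73), so λ ≡ 3.
  x = λ² - 12 - 21 = 9 - 33 ≡ 49; y = λ·(12 - 49) - 34 ≡ 1. → (49, 1)
11P: (49, 1) + (21, 61). λ = (61 - 1)/(21 - 49) ≡ 60/45 mod 73. 45⁻¹ ≡ 13 (mod 73), so λ ≡ 50.
  x = λ² - 49 - 21 = 2500 - 70 ≡ 21; y = λ·(49 - 21) - 1 ≡ 12. → (21, 12)
12P: (21, 12) + (21, 61): same x and y₁ ≡ -y₂, so the sum is 𝒪.
12P = 𝒪, so the order is 12.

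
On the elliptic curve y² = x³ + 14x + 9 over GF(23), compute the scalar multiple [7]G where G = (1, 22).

Double-and-add on 7 = (111)₂. Start with G = (1, 22) for the leading 1-bit.
double: tangent at (1, 22): λ = (3·1² + 14)/(2·22) ≡ 17/21. 21⁻¹ ≡ 11 (mod 23), so λ ≡ 17·11 ≡ 3.
  x = λ² - 1 - 1 = 9 - 2 ≡ 7; y = λ·(1 - 7) - 22 ≡ 6. → (7, 6)
add G: (7, 6) + (1, 22). λ = (22 - 6)/(1 - 7) ≡ 16/17 mod 23. 17⁻¹ ≡ 19 (mod 23), so λ ≡ 5.
  x = λ² - 7 - 1 = 25 - 8 ≡ 17; y = λ·(7 - 17) - 6 ≡ 13. → (17, 13)
double: tangent at (17, 13): λ = (3·17² + 14)/(2·13) ≡ 7/3. 3⁻¹ ≡ 8 (mod 23), so λ ≡ 7·8 ≡ 10.
  x = λ² - 17 - 17 = 100 - 34 ≡ 20; y = λ·(17 - 20) - 13 ≡ 3. → (20, 3)
add G: (20, 3) + (1, 22). λ = (22 - 3)/(1 - 20) ≡ 19/4 mod 23. 4⁻¹ ≡ 6 (mod 23) since 4·6 = 24 ≡ 1, so λ ≡ 22.
  x = λ² - 20 - 1 = 484 - 21 ≡ 3; y = λ·(20 - 3) - 3 ≡ 3. → (3, 3)

(3, 3)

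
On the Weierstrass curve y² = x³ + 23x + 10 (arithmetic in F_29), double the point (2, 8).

(12, 10)

tangent at (2, 8): λ = (3·2² + 23)/(2·8) ≡ 6/16. 16⁻¹ ≡ 20 (mod 29), so λ ≡ 6·20 ≡ 4.
  x = λ² - 2 - 2 = 16 - 4 ≡ 12; y = λ·(2 - 12) - 8 ≡ 10. → (12, 10)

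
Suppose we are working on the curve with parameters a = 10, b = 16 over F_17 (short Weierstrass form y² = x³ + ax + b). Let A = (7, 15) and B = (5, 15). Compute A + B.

(7, 15) + (5, 15). λ = (15 - 15)/(5 - 7) ≡ 0/15 mod 17. 15⁻¹ ≡ 8 (mod 17), so λ ≡ 0.
  x = λ² - 7 - 5 = 0 - 12 ≡ 5; y = λ·(7 - 5) - 15 ≡ 2. → (5, 2)

(5, 2)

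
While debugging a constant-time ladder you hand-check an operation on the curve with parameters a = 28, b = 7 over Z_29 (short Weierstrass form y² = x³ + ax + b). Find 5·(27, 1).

Write Q = (27, 1).
Double-and-add on 5 = (101)₂. Start with Q = (27, 1) for the leading 1-bit.
double: tangent at (27, 1): λ = (3·27² + 28)/(2·1) ≡ 11/2. 2⁻¹ ≡ 15 (mod 29), so λ ≡ 11·15 ≡ 20.
  x = λ² - 27 - 27 = 400 - 54 ≡ 27; y = λ·(27 - 27) - 1 ≡ 28. → (27, 28)
double: tangent at (27, 28): λ = (3·27² + 28)/(2·28) ≡ 11/27. 27⁻¹ ≡ 14 (mod 29), so λ ≡ 11·14 ≡ 9.
  x = λ² - 27 - 27 = 81 - 54 ≡ 27; y = λ·(27 - 27) - 28 ≡ 1. → (27, 1)
add Q: tangent at (27, 1): λ = (3·27² + 28)/(2·1) ≡ 11/2. 2⁻¹ ≡ 15 (mod 29) since 2·15 = 30 ≡ 1, so λ ≡ 11·15 ≡ 20.
  x = λ² - 27 - 27 = 400 - 54 ≡ 27; y = λ·(27 - 27) - 1 ≡ 28. → (27, 28)

(27, 28)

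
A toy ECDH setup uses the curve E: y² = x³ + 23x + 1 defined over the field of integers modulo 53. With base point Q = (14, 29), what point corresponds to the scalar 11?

(22, 5)

Double-and-add on 11 = (1011)₂. Start with Q = (14, 29) for the leading 1-bit.
double: tangent at (14, 29): λ = (3·14² + 23)/(2·29) ≡ 28/5. 5⁻¹ ≡ 32 (mod 53), so λ ≡ 28·32 ≡ 48.
  x = λ² - 14 - 14 = 2304 - 28 ≡ 50; y = λ·(14 - 50) - 29 ≡ 45. → (50, 45)
double: tangent at (50, 45): λ = (3·50² + 23)/(2·45) ≡ 50/37. 37⁻¹ ≡ 43 (mod 53), so λ ≡ 50·43 ≡ 30.
  x = λ² - 50 - 50 = 900 - 100 ≡ 5; y = λ·(50 - 5) - 45 ≡ 33. → (5, 33)
add Q: (5, 33) + (14, 29). λ = (29 - 33)/(14 - 5) ≡ 49/9 mod 53. 9⁻¹ ≡ 6 (mod 53) since 9·6 = 54 ≡ 1, so λ ≡ 29.
  x = λ² - 5 - 14 = 841 - 19 ≡ 27; y = λ·(5 - 27) - 33 ≡ 18. → (27, 18)
double: tangent at (27, 18): λ = (3·27² + 23)/(2·18) ≡ 37/36. 36⁻¹ ≡ 28 (mod 53) since 36·28 = 1008 ≡ 1, so λ ≡ 37·28 ≡ 29.
  x = λ² - 27 - 27 = 841 - 54 ≡ 45; y = λ·(27 - 45) - 18 ≡ 43. → (45, 43)
add Q: (45, 43) + (14, 29). λ = (29 - 43)/(14 - 45) ≡ 39/22 mod 53. 22⁻¹ ≡ 41 (mod 53) since 22·41 = 902 ≡ 1, so λ ≡ 9.
  x = λ² - 45 - 14 = 81 - 59 ≡ 22; y = λ·(45 - 22) - 43 ≡ 5. → (22, 5)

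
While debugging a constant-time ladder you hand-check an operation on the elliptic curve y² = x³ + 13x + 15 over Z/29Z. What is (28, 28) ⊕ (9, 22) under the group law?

(28, 28) + (9, 22). λ = (22 - 28)/(9 - 28) ≡ 23/10 mod 29. 10⁻¹ ≡ 3 (mod 29) since 10·3 = 30 ≡ 1, so λ ≡ 11.
  x = λ² - 28 - 9 = 121 - 37 ≡ 26; y = λ·(28 - 26) - 28 ≡ 23. → (26, 23)

(26, 23)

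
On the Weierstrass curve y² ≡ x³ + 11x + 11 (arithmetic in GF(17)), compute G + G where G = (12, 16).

(6, 15)

tangent at (12, 16): λ = (3·12² + 11)/(2·16) ≡ 1/15. 15⁻¹ ≡ 8 (mod 17), so λ ≡ 1·8 ≡ 8.
  x = λ² - 12 - 12 = 64 - 24 ≡ 6; y = λ·(12 - 6) - 16 ≡ 15. → (6, 15)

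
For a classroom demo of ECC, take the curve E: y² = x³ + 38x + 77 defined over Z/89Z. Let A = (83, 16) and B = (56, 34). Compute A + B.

(79, 11)

(83, 16) + (56, 34). λ = (34 - 16)/(56 - 83) ≡ 18/62 mod 89. 62⁻¹ ≡ 56 (mod 89), so λ ≡ 29.
  x = λ² - 83 - 56 = 841 - 139 ≡ 79; y = λ·(83 - 79) - 16 ≡ 11. → (79, 11)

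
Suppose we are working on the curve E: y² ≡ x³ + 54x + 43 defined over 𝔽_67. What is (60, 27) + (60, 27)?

tangent at (60, 27): λ = (3·60² + 54)/(2·27) ≡ 0/54. 54⁻¹ ≡ 36 (mod 67) since 54·36 = 1944 ≡ 1, so λ ≡ 0·36 ≡ 0.
  x = λ² - 60 - 60 = 0 - 120 ≡ 14; y = λ·(60 - 14) - 27 ≡ 40. → (14, 40)

(14, 40)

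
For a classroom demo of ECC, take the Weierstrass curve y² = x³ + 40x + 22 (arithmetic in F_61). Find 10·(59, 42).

(57, 15)

Write Q = (59, 42).
Repeated addition: build up to 10Q.
2Q: tangent at (59, 42): λ = (3·59² + 40)/(2·42) ≡ 52/23. 23⁻¹ ≡ 8 (mod 61) since 23·8 = 184 ≡ 1, so λ ≡ 52·8 ≡ 50.
  x = λ² - 59 - 59 = 2500 - 118 ≡ 3; y = λ·(59 - 3) - 42 ≡ 13. → (3, 13)
3Q: (3, 13) + (59, 42). λ = (42 - 13)/(59 - 3) ≡ 29/56 mod 61. 56⁻¹ ≡ 12 (mod 61) since 56·12 = 672 ≡ 1, so λ ≡ 43.
  x = λ² - 3 - 59 = 1849 - 62 ≡ 18; y = λ·(3 - 18) - 13 ≡ 13. → (18, 13)
4Q: (18, 13) + (59, 42). λ = (42 - 13)/(59 - 18) ≡ 29/41 mod 61. 41⁻¹ ≡ 3 (mod 61), so λ ≡ 26.
  x = λ² - 18 - 59 = 676 - 77 ≡ 50; y = λ·(18 - 50) - 13 ≡ 9. → (50, 9)
5Q: (50, 9) + (59, 42). λ = (42 - 9)/(59 - 50) ≡ 33/9 mod 61. 9⁻¹ ≡ 34 (mod 61), so λ ≡ 24.
  x = λ² - 50 - 59 = 576 - 109 ≡ 40; y = λ·(50 - 40) - 9 ≡ 48. → (40, 48)
6Q: (40, 48) + (59, 42). λ = (42 - 48)/(59 - 40) ≡ 55/19 mod 61. 19⁻¹ ≡ 45 (mod 61) since 19·45 = 855 ≡ 1, so λ ≡ 35.
  x = λ² - 40 - 59 = 1225 - 99 ≡ 28; y = λ·(40 - 28) - 48 ≡ 6. → (28, 6)
7Q: (28, 6) + (59, 42). λ = (42 - 6)/(59 - 28) ≡ 36/31 mod 61. 31⁻¹ ≡ 2 (mod 61), so λ ≡ 11.
  x = λ² - 28 - 59 = 121 - 87 ≡ 34; y = λ·(28 - 34) - 6 ≡ 50. → (34, 50)
8Q: (34, 50) + (59, 42). λ = (42 - 50)/(59 - 34) ≡ 53/25 mod 61. 25⁻¹ ≡ 22 (mod 61) since 25·22 = 550 ≡ 1, so λ ≡ 7.
  x = λ² - 34 - 59 = 49 - 93 ≡ 17; y = λ·(34 - 17) - 50 ≡ 8. → (17, 8)
9Q: (17, 8) + (59, 42). λ = (42 - 8)/(59 - 17) ≡ 34/42 mod 61. 42⁻¹ ≡ 16 (mod 61) since 42·16 = 672 ≡ 1, so λ ≡ 56.
  x = λ² - 17 - 59 = 3136 - 76 ≡ 10; y = λ·(17 - 10) - 8 ≡ 18. → (10, 18)
10Q: (10, 18) + (59, 42). λ = (42 - 18)/(59 - 10) ≡ 24/49 mod 61. 49⁻¹ ≡ 5 (mod 61) since 49·5 = 245 ≡ 1, so λ ≡ 59.
  x = λ² - 10 - 59 = 3481 - 69 ≡ 57; y = λ·(10 - 57) - 18 ≡ 15. → (57, 15)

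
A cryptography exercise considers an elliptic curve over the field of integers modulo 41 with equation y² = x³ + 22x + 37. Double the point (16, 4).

(0, 18)

tangent at (16, 4): λ = (3·16² + 22)/(2·4) ≡ 11/8. 8⁻¹ ≡ 36 (mod 41), so λ ≡ 11·36 ≡ 27.
  x = λ² - 16 - 16 = 729 - 32 ≡ 0; y = λ·(16 - 0) - 4 ≡ 18. → (0, 18)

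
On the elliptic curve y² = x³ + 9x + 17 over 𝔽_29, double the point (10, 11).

tangent at (10, 11): λ = (3·10² + 9)/(2·11) ≡ 19/22. 22⁻¹ ≡ 4 (mod 29) since 22·4 = 88 ≡ 1, so λ ≡ 19·4 ≡ 18.
  x = λ² - 10 - 10 = 324 - 20 ≡ 14; y = λ·(10 - 14) - 11 ≡ 4. → (14, 4)

(14, 4)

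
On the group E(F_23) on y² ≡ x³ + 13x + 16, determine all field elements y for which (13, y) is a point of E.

x³ + 13x + 16 = 2382 ≡ 13 (mod 23).
Square roots of 13 mod 23: 6 and 17 (since 6² = 36 ≡ 13).

6, 17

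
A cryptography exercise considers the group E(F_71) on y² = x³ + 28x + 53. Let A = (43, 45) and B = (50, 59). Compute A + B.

(43, 45) + (50, 59). λ = (59 - 45)/(50 - 43) ≡ 14/7 mod 71. 7⁻¹ ≡ 61 (mod 71) since 7·61 = 427 ≡ 1, so λ ≡ 2.
  x = λ² - 43 - 50 = 4 - 93 ≡ 53; y = λ·(43 - 53) - 45 ≡ 6. → (53, 6)

(53, 6)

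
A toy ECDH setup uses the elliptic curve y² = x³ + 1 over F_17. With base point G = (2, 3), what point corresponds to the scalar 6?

O

Repeated addition: build up to 6G.
2G: tangent at (2, 3): λ = (3·2² + 0)/(2·3) ≡ 12/6. 6⁻¹ ≡ 3 (mod 17) since 6·3 = 18 ≡ 1, so λ ≡ 12·3 ≡ 2.
  x = λ² - 2 - 2 = 4 - 4 ≡ 0; y = λ·(2 - 0) - 3 ≡ 1. → (0, 1)
3G: (0, 1) + (2, 3). λ = (3 - 1)/(2 - 0) ≡ 2/2 mod 17. 2⁻¹ ≡ 9 (mod 17) since 2·9 = 18 ≡ 1, so λ ≡ 1.
  x = λ² - 0 - 2 = 1 - 2 ≡ 16; y = λ·(0 - 16) - 1 ≡ 0. → (16, 0)
4G: (16, 0) + (2, 3). λ = (3 - 0)/(2 - 16) ≡ 3/3 mod 17. 3⁻¹ ≡ 6 (mod 17) since 3·6 = 18 ≡ 1, so λ ≡ 1.
  x = λ² - 16 - 2 = 1 - 18 ≡ 0; y = λ·(16 - 0) - 0 ≡ 16. → (0, 16)
5G: (0, 16) + (2, 3). λ = (3 - 16)/(2 - 0) ≡ 4/2 mod 17. 2⁻¹ ≡ 9 (mod 17), so λ ≡ 2.
  x = λ² - 0 - 2 = 4 - 2 ≡ 2; y = λ·(0 - 2) - 16 ≡ 14. → (2, 14)
6G: (2, 14) + (2, 3): same x and y₁ ≡ -y₂, so the sum is O.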